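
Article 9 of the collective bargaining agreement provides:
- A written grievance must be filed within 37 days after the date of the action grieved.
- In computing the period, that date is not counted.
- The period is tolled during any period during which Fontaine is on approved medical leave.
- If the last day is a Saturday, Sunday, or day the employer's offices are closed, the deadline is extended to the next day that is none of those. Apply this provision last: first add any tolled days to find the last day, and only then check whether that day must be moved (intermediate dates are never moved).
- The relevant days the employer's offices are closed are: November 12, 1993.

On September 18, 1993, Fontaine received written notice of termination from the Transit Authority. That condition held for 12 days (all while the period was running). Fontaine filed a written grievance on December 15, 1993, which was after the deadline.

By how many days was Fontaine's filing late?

37 days

37 days after September 18, 1993 is October 25, 1993.
Tolling adds 12 days: October 25, 1993 + 12 days = November 6, 1993.
November 6, 1993 is Saturday; November 7, 1993 is Sunday. The next qualifying day is November 8, 1993.
The deadline is November 8, 1993; from November 8, 1993 to December 15, 1993 is 37 days.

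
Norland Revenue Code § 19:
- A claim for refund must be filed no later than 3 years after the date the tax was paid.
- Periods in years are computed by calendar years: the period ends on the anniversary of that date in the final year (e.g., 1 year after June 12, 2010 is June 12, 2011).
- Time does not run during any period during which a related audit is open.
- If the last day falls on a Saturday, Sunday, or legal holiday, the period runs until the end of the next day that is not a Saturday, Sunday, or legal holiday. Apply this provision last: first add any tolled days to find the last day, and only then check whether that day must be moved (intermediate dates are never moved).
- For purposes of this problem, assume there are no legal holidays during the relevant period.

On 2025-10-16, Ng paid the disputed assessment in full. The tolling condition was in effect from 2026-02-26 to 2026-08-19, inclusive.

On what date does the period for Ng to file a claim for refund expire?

3 years after 2025-10-16 is October 16, 2028.
From February 26, 2026 through August 19, 2026 inclusive is 175 days; tolling adds 175 days: October 16, 2028 + 175 days = April 9, 2029.
April 9, 2029 is a Monday and not a legal holiday, so no extension applies.

April 9, 2029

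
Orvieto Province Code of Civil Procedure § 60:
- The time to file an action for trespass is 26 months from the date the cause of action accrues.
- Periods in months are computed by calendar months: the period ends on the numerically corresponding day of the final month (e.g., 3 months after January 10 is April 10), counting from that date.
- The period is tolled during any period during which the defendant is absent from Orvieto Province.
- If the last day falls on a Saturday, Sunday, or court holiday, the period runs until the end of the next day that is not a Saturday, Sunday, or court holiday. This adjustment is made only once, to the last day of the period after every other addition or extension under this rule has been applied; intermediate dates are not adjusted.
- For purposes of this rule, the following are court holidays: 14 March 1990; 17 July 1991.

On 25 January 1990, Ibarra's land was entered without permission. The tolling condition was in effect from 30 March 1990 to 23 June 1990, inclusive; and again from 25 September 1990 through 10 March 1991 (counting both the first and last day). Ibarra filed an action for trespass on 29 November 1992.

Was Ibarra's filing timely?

26 months after 25 January 1990 is March 25, 1992.
From March 30, 1990 through June 23, 1990 inclusive is 86 days; tolling adds 86 days: March 25, 1992 + 86 days = June 19, 1992.
From September 25, 1990 through March 10, 1991 inclusive is 167 days; tolling adds 167 days: June 19, 1992 + 167 days = December 3, 1992.
December 3, 1992 is a Thursday and not a court holiday, so no extension applies.
The deadline is December 3, 1992; the filing on November 29, 1992 is on or before that date.

Yes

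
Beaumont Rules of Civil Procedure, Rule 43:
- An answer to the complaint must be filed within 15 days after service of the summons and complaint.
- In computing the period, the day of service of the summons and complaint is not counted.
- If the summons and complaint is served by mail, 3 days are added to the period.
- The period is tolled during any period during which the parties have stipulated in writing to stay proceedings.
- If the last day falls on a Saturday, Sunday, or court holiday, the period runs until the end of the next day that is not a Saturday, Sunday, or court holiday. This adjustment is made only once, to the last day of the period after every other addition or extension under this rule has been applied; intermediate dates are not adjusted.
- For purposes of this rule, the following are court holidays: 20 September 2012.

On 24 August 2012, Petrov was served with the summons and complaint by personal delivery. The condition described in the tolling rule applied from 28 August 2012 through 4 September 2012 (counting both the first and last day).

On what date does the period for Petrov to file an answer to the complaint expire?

15 days after 24 August 2012 is September 8, 2012.
Service was not by mail, so no mail extension applies.
From August 28, 2012 through September 4, 2012 inclusive is 8 days; tolling adds 8 days: September 8, 2012 + 8 days = September 16, 2012.
September 16, 2012 is Sunday. The next qualifying day is September 17, 2012.

September 17, 2012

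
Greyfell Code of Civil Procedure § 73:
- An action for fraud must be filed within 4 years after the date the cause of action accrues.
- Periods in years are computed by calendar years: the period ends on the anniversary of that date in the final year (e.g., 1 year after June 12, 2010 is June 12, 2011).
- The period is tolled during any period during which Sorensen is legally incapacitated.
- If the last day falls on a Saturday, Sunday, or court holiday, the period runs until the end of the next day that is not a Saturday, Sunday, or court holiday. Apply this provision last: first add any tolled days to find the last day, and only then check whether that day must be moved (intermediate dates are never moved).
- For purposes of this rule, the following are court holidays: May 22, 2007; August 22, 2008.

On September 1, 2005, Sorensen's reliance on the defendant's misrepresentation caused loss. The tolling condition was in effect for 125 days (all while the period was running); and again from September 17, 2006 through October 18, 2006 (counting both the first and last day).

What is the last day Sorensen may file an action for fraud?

4 years after September 1, 2005 is September 1, 2009.
Tolling adds 125 days: September 1, 2009 + 125 days = January 4, 2010.
From September 17, 2006 through October 18, 2006 inclusive is 32 days; tolling adds 32 days: January 4, 2010 + 32 days = February 5, 2010.
February 5, 2010 is a Friday and not a court holiday, so no extension applies.

February 5, 2010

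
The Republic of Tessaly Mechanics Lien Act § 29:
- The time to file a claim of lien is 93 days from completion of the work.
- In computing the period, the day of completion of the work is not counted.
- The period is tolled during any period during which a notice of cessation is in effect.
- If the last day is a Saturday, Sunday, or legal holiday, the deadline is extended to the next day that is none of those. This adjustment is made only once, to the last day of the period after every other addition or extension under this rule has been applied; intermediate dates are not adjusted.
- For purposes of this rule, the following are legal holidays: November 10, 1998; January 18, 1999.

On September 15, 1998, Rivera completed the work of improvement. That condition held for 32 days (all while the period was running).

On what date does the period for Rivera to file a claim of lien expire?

January 19, 1999

93 days after September 15, 1998 is December 17, 1998.
Tolling adds 32 days: December 17, 1998 + 32 days = January 18, 1999.
January 18, 1999 is a listed holiday. The next qualifying day is January 19, 1999.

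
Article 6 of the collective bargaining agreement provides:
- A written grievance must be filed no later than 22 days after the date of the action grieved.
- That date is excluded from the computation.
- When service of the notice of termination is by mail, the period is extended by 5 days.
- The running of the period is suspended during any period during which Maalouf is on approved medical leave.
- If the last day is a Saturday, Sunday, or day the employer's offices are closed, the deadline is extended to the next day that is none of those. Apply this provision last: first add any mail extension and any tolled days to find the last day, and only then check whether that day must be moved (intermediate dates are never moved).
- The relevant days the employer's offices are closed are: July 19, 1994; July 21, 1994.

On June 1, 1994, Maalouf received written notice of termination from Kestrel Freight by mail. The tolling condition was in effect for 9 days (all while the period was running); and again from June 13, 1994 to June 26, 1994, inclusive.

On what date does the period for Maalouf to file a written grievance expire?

July 22, 1994

22 days after June 1, 1994 is June 23, 1994.
Service was by mail, adding 5 days: June 23, 1994 + 5 days = June 28, 1994.
Tolling adds 9 days: June 28, 1994 + 9 days = July 7, 1994.
From June 13, 1994 through June 26, 1994 inclusive is 14 days; tolling adds 14 days: July 7, 1994 + 14 days = July 21, 1994.
July 21, 1994 is a listed holiday. The next qualifying day is July 22, 1994.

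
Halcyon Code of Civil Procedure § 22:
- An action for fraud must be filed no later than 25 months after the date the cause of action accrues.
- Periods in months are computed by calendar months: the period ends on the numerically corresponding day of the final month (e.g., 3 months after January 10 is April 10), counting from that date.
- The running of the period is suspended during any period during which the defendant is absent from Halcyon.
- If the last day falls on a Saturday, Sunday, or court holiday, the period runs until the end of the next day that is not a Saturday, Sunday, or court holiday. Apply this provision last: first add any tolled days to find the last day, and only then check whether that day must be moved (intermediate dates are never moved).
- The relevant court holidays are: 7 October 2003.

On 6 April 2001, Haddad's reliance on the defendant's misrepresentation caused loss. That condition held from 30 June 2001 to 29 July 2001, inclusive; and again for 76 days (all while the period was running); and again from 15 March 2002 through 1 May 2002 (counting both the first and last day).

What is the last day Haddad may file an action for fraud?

October 8, 2003

25 months after 6 April 2001 is May 6, 2003.
From June 30, 2001 through July 29, 2001 inclusive is 30 days; tolling adds 30 days: May 6, 2003 + 30 days = June 5, 2003.
Tolling adds 76 days: June 5, 2003 + 76 days = August 20, 2003.
From March 15, 2002 through May 1, 2002 inclusive is 48 days; tolling adds 48 days: August 20, 2003 + 48 days = October 7, 2003.
October 7, 2003 is a listed holiday. The next qualifying day is October 8, 2003.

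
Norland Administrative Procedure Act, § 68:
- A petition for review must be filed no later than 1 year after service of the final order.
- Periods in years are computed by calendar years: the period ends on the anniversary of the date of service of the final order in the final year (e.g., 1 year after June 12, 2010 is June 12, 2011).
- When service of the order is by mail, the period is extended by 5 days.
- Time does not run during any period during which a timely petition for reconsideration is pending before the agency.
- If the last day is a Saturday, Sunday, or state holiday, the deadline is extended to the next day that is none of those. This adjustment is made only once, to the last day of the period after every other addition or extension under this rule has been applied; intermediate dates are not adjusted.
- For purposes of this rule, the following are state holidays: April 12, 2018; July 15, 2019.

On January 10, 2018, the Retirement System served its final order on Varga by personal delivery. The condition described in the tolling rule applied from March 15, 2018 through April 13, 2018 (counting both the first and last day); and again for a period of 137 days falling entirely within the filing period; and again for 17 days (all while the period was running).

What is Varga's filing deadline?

July 16, 2019

1 year after January 10, 2018 is January 10, 2019.
Service was not by mail, so no mail extension applies.
From March 15, 2018 through April 13, 2018 inclusive is 30 days; tolling adds 30 days: January 10, 2019 + 30 days = February 9, 2019.
Tolling adds 137 days: February 9, 2019 + 137 days = June 26, 2019.
Tolling adds 17 days: June 26, 2019 + 17 days = July 13, 2019.
July 13, 2019 is Saturday; July 14, 2019 is Sunday; July 15, 2019 is a listed holiday. The next qualifying day is July 16, 2019.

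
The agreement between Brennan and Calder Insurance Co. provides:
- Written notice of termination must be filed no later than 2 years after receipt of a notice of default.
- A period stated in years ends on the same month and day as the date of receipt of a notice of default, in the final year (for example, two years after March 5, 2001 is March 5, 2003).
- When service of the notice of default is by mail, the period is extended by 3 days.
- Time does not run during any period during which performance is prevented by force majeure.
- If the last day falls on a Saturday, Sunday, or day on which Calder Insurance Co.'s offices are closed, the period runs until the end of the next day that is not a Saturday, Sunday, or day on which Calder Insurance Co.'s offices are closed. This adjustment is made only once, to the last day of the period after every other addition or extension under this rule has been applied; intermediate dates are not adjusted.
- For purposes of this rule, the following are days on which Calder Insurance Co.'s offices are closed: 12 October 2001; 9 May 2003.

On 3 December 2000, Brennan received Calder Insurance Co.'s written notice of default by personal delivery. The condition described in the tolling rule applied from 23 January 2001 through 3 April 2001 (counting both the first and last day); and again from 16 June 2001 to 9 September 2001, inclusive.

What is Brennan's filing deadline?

May 12, 2003

2 years after 3 December 2000 is December 3, 2002.
Service was not by mail, so no mail extension applies.
From January 23, 2001 through April 3, 2001 inclusive is 71 days; tolling adds 71 days: December 3, 2002 + 71 days = February 12, 2003.
From June 16, 2001 through September 9, 2001 inclusive is 86 days; tolling adds 86 days: February 12, 2003 + 86 days = May 9, 2003.
May 9, 2003 is a listed holiday; May 10, 2003 is Saturday; May 11, 2003 is Sunday. The next qualifying day is May 12, 2003.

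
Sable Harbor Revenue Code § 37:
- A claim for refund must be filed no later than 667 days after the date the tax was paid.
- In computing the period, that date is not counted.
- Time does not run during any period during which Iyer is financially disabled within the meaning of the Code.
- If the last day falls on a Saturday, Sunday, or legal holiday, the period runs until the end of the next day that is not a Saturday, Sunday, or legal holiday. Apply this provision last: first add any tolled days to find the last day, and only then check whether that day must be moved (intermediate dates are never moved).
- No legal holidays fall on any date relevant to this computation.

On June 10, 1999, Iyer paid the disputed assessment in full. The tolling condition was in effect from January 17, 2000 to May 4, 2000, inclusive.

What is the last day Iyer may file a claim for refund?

July 25, 2001

667 days after June 10, 1999 is April 7, 2001.
From January 17, 2000 through May 4, 2000 inclusive is 109 days; tolling adds 109 days: April 7, 2001 + 109 days = July 25, 2001.
July 25, 2001 is a Wednesday and not a legal holiday, so no extension applies.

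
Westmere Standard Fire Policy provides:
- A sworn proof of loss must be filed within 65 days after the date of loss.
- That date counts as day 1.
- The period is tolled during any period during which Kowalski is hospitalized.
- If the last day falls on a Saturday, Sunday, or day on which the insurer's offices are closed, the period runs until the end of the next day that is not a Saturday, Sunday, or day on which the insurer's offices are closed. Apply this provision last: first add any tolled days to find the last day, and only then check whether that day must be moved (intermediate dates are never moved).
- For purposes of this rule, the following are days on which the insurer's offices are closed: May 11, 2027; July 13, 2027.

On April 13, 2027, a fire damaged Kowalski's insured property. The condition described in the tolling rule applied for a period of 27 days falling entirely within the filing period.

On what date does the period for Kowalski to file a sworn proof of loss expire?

Counting April 13, 2027 as day 1, day 65 is June 16, 2027.
Tolling adds 27 days: June 16, 2027 + 27 days = July 13, 2027.
July 13, 2027 is a listed holiday. The next qualifying day is July 14, 2027.

July 14, 2027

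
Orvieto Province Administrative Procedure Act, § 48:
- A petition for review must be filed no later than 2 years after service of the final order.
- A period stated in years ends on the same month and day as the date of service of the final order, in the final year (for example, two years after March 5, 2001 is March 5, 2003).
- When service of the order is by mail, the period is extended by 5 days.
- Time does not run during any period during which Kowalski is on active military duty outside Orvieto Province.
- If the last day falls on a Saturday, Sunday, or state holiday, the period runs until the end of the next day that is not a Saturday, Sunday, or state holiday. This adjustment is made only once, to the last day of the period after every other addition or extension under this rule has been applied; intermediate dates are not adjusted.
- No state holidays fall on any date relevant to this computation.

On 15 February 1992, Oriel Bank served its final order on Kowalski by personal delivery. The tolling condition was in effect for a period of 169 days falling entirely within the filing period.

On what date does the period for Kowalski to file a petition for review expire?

August 3, 1994

2 years after 15 February 1992 is February 15, 1994.
Service was not by mail, so no mail extension applies.
Tolling adds 169 days: February 15, 1994 + 169 days = August 3, 1994.
August 3, 1994 is a Wednesday and not a state holiday, so no extension applies.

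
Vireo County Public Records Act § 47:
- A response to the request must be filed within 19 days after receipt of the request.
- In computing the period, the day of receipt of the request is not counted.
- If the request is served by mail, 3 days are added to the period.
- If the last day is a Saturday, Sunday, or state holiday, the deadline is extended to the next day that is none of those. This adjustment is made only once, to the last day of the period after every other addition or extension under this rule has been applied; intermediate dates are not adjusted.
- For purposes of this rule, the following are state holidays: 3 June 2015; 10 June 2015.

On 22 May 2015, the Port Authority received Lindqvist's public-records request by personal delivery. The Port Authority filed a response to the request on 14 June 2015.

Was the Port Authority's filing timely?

19 days after 22 May 2015 is June 10, 2015.
Service was not by mail, so no mail extension applies.
June 10, 2015 is a listed holiday. The next qualifying day is June 11, 2015.
The deadline is June 11, 2015; the filing on June 14, 2015 is after that date.

No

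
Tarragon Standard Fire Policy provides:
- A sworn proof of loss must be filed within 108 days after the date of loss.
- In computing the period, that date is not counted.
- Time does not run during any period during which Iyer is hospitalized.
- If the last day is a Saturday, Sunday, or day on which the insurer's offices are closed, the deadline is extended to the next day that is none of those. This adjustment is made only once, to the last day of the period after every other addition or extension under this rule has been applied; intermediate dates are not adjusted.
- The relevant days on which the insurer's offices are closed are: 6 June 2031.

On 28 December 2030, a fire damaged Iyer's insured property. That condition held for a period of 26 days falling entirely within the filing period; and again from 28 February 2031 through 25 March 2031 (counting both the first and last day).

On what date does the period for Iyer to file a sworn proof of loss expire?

June 9, 2031

108 days after 28 December 2030 is April 15, 2031.
Tolling adds 26 days: April 15, 2031 + 26 days = May 11, 2031.
From February 28, 2031 through March 25, 2031 inclusive is 26 days; tolling adds 26 days: May 11, 2031 + 26 days = June 6, 2031.
June 6, 2031 is a listed holiday; June 7, 2031 is Saturday; June 8, 2031 is Sunday. The next qualifying day is June 9, 2031.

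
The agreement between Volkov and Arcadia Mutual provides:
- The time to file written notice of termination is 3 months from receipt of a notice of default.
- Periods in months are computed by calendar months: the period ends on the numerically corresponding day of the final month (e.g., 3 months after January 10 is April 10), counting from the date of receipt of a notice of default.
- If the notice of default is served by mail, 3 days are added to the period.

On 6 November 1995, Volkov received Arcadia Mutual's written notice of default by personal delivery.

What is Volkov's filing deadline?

February 6, 1996

3 months after 6 November 1995 is February 6, 1996.
Service was not by mail, so no mail extension applies.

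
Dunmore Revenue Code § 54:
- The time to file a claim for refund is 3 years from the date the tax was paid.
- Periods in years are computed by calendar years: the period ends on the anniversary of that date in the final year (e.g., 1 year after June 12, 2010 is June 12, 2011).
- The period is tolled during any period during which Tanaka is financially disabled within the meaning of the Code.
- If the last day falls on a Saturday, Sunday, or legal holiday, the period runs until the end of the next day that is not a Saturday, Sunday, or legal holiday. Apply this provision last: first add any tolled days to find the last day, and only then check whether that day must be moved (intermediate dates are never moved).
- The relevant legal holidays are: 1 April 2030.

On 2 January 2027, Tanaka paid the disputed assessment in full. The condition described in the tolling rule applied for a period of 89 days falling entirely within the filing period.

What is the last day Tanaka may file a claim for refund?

3 years after 2 January 2027 is January 2, 2030.
Tolling adds 89 days: January 2, 2030 + 89 days = April 1, 2030.
April 1, 2030 is a listed holiday. The next qualifying day is April 2, 2030.

April 2, 2030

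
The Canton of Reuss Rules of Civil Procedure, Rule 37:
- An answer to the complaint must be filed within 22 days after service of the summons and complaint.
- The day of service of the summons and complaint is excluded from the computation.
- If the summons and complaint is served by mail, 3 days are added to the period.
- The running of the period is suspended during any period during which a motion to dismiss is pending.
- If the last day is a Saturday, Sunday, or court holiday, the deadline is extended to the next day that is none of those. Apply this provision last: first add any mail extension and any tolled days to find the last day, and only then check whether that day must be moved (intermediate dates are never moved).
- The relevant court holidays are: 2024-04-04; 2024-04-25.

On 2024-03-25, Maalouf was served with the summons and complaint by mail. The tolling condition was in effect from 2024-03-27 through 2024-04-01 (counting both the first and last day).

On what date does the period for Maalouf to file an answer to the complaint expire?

22 days after 2024-03-25 is April 16, 2024.
Service was by mail, adding 3 days: April 16, 2024 + 3 days = April 19, 2024.
From March 27, 2024 through April 1, 2024 inclusive is 6 days; tolling adds 6 days: April 19, 2024 + 6 days = April 25, 2024.
April 25, 2024 is a listed holiday. The next qualifying day is April 26, 2024.

April 26, 2024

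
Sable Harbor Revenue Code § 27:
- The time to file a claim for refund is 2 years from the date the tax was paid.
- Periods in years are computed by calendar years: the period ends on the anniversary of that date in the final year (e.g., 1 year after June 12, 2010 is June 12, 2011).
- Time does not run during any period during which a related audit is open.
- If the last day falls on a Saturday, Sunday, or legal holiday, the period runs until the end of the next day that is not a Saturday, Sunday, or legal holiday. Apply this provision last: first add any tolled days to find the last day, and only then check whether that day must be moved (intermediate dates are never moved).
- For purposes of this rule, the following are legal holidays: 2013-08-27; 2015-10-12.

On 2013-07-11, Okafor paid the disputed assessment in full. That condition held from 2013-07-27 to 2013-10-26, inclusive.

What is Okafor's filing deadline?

October 13, 2015

2 years after 2013-07-11 is July 11, 2015.
From July 27, 2013 through October 26, 2013 inclusive is 92 days; tolling adds 92 days: July 11, 2015 + 92 days = October 11, 2015.
October 11, 2015 is Sunday; October 12, 2015 is a listed holiday. The next qualifying day is October 13, 2015.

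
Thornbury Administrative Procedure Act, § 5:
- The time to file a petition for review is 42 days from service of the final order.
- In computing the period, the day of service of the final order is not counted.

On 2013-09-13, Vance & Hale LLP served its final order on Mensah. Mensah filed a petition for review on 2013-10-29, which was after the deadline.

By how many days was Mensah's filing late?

42 days after 2013-09-13 is October 25, 2013.
The deadline is October 25, 2013; from October 25, 2013 to October 29, 2013 is 4 days.

4 days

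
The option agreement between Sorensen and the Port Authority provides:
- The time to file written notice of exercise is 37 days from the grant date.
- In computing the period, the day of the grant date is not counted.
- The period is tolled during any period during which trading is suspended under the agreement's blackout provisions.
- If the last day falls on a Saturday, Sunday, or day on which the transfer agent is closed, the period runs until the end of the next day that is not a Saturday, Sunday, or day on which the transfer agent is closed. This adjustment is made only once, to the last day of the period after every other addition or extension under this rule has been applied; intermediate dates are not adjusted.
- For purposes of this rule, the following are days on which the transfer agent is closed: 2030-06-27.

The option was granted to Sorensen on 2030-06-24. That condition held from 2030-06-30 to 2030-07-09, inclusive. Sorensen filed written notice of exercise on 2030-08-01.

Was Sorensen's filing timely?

37 days after 2030-06-24 is July 31, 2030.
From June 30, 2030 through July 9, 2030 inclusive is 10 days; tolling adds 10 days: July 31, 2030 + 10 days = August 10, 2030.
August 10, 2030 is Saturday; August 11, 2030 is Sunday. The next qualifying day is August 12, 2030.
The deadline is August 12, 2030; the filing on August 1, 2030 is on or before that date.

Yes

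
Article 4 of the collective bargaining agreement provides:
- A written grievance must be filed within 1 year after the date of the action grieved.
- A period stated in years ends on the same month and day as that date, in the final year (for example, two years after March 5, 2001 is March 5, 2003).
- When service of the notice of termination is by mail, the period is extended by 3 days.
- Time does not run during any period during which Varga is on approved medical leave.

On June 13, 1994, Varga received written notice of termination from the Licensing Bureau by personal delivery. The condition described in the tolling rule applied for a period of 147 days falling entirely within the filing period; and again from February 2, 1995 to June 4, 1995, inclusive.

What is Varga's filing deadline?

March 9, 1996

1 year after June 13, 1994 is June 13, 1995.
Service was not by mail, so no mail extension applies.
Tolling adds 147 days: June 13, 1995 + 147 days = November 7, 1995.
From February 2, 1995 through June 4, 1995 inclusive is 123 days; tolling adds 123 days: November 7, 1995 + 123 days = March 9, 1996.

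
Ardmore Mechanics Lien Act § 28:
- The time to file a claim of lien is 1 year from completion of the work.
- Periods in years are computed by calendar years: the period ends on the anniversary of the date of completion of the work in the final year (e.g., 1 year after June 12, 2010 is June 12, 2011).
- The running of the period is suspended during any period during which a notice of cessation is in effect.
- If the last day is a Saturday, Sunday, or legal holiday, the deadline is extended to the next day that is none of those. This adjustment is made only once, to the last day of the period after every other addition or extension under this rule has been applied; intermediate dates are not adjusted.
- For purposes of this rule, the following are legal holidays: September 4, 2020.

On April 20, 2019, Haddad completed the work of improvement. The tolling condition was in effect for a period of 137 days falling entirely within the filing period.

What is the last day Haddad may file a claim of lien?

September 7, 2020

1 year after April 20, 2019 is April 20, 2020.
Tolling adds 137 days: April 20, 2020 + 137 days = September 4, 2020.
September 4, 2020 is a listed holiday; September 5, 2020 is Saturday; September 6, 2020 is Sunday. The next qualifying day is September 7, 2020.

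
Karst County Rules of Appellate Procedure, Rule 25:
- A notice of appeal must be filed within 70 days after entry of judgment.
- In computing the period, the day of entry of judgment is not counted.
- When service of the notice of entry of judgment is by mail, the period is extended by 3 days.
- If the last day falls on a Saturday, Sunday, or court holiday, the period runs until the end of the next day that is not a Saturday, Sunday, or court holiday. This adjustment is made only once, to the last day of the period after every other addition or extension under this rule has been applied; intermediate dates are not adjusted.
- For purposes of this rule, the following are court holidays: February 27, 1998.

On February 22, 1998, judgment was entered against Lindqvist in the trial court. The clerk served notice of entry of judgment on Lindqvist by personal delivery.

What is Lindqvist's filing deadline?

70 days after February 22, 1998 is May 3, 1998.
Service was not by mail, so no mail extension applies.
May 3, 1998 is Sunday. The next qualifying day is May 4, 1998.

May 4, 1998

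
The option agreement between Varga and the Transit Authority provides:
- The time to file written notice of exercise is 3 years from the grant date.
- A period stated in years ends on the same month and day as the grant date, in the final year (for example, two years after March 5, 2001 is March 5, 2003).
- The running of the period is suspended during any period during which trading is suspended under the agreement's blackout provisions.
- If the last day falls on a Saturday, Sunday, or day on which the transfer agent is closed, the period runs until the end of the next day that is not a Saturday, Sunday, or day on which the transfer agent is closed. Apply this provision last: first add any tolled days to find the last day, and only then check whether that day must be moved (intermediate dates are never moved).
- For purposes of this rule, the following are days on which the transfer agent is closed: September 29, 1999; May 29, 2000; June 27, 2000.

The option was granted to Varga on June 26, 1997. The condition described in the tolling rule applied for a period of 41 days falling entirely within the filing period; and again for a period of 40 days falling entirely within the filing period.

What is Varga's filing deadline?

3 years after June 26, 1997 is June 26, 2000.
Tolling adds 41 days: June 26, 2000 + 41 days = August 6, 2000.
Tolling adds 40 days: August 6, 2000 + 40 days = September 15, 2000.
September 15, 2000 is a Friday and not a day on which the transfer agent is closed, so no extension applies.

September 15, 2000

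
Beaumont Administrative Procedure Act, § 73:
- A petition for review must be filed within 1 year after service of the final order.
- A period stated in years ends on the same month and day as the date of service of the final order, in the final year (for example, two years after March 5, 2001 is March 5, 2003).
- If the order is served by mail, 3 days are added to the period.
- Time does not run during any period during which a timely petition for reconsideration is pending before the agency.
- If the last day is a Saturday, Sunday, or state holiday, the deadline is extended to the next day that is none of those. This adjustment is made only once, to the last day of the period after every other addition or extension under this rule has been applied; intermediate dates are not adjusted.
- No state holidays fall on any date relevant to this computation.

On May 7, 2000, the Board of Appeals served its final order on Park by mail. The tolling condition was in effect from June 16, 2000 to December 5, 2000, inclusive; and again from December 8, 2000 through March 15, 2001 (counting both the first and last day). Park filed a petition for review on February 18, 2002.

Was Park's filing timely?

1 year after May 7, 2000 is May 7, 2001.
Service was by mail, adding 3 days: May 7, 2001 + 3 days = May 10, 2001.
From June 16, 2000 through December 5, 2000 inclusive is 173 days; tolling adds 173 days: May 10, 2001 + 173 days = October 30, 2001.
From December 8, 2000 through March 15, 2001 inclusive is 98 days; tolling adds 98 days: October 30, 2001 + 98 days = February 5, 2002.
February 5, 2002 is a Tuesday and not a state holiday, so no extension applies.
The deadline is February 5, 2002; the filing on February 18, 2002 is after that date.

No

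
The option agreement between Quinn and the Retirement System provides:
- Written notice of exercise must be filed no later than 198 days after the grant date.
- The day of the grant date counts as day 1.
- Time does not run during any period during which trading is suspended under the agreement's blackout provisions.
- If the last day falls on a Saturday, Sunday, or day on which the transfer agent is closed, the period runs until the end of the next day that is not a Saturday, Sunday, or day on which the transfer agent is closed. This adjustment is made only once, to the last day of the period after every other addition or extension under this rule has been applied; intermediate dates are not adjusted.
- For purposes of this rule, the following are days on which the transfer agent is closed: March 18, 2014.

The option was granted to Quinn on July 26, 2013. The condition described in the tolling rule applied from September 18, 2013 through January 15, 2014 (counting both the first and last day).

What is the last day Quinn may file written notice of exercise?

Counting July 26, 2013 as day 1, day 198 is February 8, 2014.
From September 18, 2013 through January 15, 2014 inclusive is 120 days; tolling adds 120 days: February 8, 2014 + 120 days = June 8, 2014.
June 8, 2014 is Sunday. The next qualifying day is June 9, 2014.

June 9, 2014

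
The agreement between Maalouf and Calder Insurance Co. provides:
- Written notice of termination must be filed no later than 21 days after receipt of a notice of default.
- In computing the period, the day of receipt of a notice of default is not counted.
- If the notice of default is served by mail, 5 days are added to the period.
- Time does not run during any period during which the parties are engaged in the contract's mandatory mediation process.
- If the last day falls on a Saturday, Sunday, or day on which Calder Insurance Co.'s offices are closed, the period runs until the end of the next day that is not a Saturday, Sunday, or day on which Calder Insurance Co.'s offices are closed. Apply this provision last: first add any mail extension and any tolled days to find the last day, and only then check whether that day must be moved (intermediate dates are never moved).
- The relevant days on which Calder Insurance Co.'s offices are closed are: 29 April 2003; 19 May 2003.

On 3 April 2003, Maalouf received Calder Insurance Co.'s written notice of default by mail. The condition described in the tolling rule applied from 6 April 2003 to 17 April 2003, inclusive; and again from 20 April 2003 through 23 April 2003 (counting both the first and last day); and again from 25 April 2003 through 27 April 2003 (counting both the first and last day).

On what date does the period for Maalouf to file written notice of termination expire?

21 days after 3 April 2003 is April 24, 2003.
Service was by mail, adding 5 days: April 24, 2003 + 5 days = April 29, 2003.
From April 6, 2003 through April 17, 2003 inclusive is 12 days; tolling adds 12 days: April 29, 2003 + 12 days = May 11, 2003.
From April 20, 2003 through April 23, 2003 inclusive is 4 days; tolling adds 4 days: May 11, 2003 + 4 days = May 15, 2003.
From April 25, 2003 through April 27, 2003 inclusive is 3 days; tolling adds 3 days: May 15, 2003 + 3 days = May 18, 2003.
May 18, 2003 is Sunday; May 19, 2003 is a listed holiday. The next qualifying day is May 20, 2003.

May 20, 2003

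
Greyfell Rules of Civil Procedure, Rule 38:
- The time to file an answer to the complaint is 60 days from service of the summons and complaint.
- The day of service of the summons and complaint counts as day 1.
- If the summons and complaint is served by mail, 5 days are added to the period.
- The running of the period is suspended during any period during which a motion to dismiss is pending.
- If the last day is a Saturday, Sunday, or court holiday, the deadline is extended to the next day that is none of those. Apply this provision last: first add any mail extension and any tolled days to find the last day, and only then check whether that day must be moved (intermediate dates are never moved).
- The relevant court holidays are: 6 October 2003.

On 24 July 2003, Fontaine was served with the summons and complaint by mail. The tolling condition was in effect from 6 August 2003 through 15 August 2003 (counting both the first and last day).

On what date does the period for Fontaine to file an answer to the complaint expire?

October 7, 2003

Counting 24 July 2003 as day 1, day 60 is September 21, 2003.
Service was by mail, adding 5 days: September 21, 2003 + 5 days = September 26, 2003.
From August 6, 2003 through August 15, 2003 inclusive is 10 days; tolling adds 10 days: September 26, 2003 + 10 days = October 6, 2003.
October 6, 2003 is a listed holiday. The next qualifying day is October 7, 2003.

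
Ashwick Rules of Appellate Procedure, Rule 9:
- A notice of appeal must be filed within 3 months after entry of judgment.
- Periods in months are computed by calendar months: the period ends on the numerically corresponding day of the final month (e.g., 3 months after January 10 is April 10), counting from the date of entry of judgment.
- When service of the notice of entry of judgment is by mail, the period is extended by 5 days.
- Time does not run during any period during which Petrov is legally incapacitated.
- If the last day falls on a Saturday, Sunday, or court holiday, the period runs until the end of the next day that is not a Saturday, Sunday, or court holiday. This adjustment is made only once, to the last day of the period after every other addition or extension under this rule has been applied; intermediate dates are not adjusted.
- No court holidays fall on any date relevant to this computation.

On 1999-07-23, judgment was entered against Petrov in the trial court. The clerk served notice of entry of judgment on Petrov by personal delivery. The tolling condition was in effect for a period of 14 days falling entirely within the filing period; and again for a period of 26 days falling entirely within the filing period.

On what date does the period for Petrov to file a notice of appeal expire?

3 months after 1999-07-23 is October 23, 1999.
Service was not by mail, so no mail extension applies.
Tolling adds 14 days: October 23, 1999 + 14 days = November 6, 1999.
Tolling adds 26 days: November 6, 1999 + 26 days = December 2, 1999.
December 2, 1999 is a Thursday and not a court holiday, so no extension applies.

December 2, 1999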